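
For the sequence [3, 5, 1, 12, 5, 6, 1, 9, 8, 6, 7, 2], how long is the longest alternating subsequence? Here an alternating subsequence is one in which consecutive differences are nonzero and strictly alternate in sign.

11

Track the best alternating length ending on an up-step vs a down-step at each position: up/down = 1/1, 2/1, 1/3, 4/1, 4/5, 6/5, 1/7, 8/5, 8/9, 8/9, 10/9, 8/11.
The maximum over both is 11; one such subsequence is 3, 5, 1, 12, 5, 6, 1, 9, 6, 7, 2.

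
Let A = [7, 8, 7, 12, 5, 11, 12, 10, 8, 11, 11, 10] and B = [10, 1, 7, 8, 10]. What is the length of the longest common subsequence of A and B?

Backtracking the LCS table gives one alignment: 7 (A3,B3) → 8 (A9,B4) → 10 (A12,B5).
So the longest common subsequence has length 3.

3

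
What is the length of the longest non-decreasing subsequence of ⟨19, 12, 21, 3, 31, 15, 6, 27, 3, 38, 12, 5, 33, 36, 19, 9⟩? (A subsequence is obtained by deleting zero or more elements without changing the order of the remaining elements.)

5

Let dp[i] be the longest non-decreasing subsequence ending at position i. Then dp = [1, 1, 2, 1, 3, 2, 2, 3, 2, 4, 3, 3, 4, 5, 4, 4].
The maximum is 5; one witness is 19, 21, 31, 33, 36 at positions 1,3,5,13,14.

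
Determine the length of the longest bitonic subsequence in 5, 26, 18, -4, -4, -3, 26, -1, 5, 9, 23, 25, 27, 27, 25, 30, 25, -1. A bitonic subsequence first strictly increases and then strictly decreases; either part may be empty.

Let inc[i] be the LIS ending at i and dec[i] the longest strictly decreasing subsequence starting at i. inc = [1, 2, 2, 1, 1, 2, 3, 3, 4, 5, 6, 7, 8, 8, 7, 9, 7, 3], dec = [2, 4, 3, 1, 1, 1, 3, 1, 2, 2, 2, 2, 3, 3, 2, 3, 2, 1].
max_i inc[i]+dec[i]−1 = 11, with one witness -4, -3, -1, 5, 9, 23, 25, 27, 30, 25, -1.

11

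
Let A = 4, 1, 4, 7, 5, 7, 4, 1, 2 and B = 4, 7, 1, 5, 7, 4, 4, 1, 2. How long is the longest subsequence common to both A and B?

7

Backtracking the LCS table gives one alignment: 4 (A1,B1) → 1 (A2,B3) → 5 (A5,B4) → 7 (A6,B5) → 4 (A7,B7) → 1 (A8,B8) → 2 (A9,B9).
So the longest common subsequence has length 7.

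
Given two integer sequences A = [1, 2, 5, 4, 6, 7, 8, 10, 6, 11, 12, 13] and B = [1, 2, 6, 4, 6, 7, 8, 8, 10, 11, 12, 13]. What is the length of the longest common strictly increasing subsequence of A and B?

A longest common strictly increasing subsequence is 1, 2, 4, 6, 7, 8, 10, 11, 12, 13 (length 10); it appears in order in both A and B, and no longer such subsequence exists.

10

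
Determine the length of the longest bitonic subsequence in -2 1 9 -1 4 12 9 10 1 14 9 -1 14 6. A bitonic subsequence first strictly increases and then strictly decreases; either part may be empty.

8

Let inc[i] be the LIS ending at i and dec[i] the longest strictly decreasing subsequence starting at i. inc = [1, 2, 3, 2, 3, 4, 4, 5, 3, 6, 4, 2, 6, 4], dec = [1, 2, 4, 1, 3, 4, 3, 3, 2, 3, 2, 1, 2, 1].
max_i inc[i]+dec[i]−1 = 8, with one witness -2, 1, 4, 9, 10, 14, 9, 6.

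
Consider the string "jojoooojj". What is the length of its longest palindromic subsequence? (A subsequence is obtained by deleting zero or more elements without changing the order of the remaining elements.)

8

Using dp[i][j] = 2 + dp[i+1][j−1] if the ends match, else max(dp[i+1][j], dp[i][j−1]):
dp[1][9] = 8. A witness is jjoooojj at positions 1,3,4,5,6,7,8,9.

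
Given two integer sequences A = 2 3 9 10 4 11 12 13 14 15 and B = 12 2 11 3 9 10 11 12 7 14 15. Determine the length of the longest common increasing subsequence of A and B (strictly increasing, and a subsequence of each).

A longest common strictly increasing subsequence is 2, 3, 9, 10, 11, 12, 14, 15 (length 8); it appears in order in both A and B, and no longer such subsequence exists.

8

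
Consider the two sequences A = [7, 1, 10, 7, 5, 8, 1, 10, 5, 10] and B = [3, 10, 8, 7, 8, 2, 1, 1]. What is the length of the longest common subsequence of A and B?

Backtracking the LCS table gives one alignment: 10 (A3,B2) → 7 (A4,B4) → 8 (A6,B5) → 1 (A7,B8).
So the longest common subsequence has length 4.

4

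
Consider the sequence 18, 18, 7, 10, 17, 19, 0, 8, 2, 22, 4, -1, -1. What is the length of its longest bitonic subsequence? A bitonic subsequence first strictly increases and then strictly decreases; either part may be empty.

7

One longest bitonic subsequence is 7, 10, 17, 19, 8, 4, -1 (positions 3,4,5,6,8,11,13): it rises to 19 then falls. Length 7 is optimal.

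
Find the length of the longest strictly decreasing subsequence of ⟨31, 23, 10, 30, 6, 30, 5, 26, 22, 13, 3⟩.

6

Let dp[i] be the longest decreasing subsequence ending at position i. Then dp = [1, 2, 3, 2, 4, 2, 5, 3, 4, 5, 6].
The maximum is 6; one witness is 31, 23, 10, 6, 5, 3 at positions 1,2,3,5,7,11.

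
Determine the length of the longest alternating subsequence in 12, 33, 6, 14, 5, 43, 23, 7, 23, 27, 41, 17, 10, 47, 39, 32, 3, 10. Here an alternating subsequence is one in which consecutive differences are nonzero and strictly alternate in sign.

12

A longest alternating subsequence is 12, 33, 6, 14, 5, 43, 7, 23, 17, 47, 3, 10 (positions 1,2,3,4,5,6,8,9,12,14,17,18); its 11 consecutive differences strictly alternate in sign, and length 12 is optimal.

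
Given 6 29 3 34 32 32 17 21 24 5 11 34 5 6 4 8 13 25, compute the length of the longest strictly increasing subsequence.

One longest increasing subsequence is 3, 5, 6, 8, 13, 25 (positions 3,10,14,16,17,18), of length 6; no longer one exists.

6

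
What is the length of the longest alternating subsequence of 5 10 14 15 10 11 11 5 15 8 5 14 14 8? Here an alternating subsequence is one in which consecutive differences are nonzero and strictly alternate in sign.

9

Track the best alternating length ending on an up-step vs a down-step at each position: up/down = 1/1, 2/1, 2/1, 2/1, 2/3, 4/3, 4/3, 1/5, 6/1, 6/7, 1/7, 8/7, 8/7, 8/9.
The maximum over both is 9; one such subsequence is 5, 14, 10, 11, 5, 15, 8, 14, 8.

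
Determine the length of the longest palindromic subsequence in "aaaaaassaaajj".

9

One longest palindromic subsequence is aaaaaaaaa (positions 1,2,3,4,5,6,9,10,11); it reads the same forward and backward, and the interval DP gives dp[1][13] = 9.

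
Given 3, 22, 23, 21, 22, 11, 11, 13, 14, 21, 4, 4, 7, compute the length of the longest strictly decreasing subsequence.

Scanning left to right, the best length ending at each element is: 3→1, 22→1, 23→1, 21→2, 22→2, 11→3, 11→3, 13→3, 14→3, 21→3, 4→4, 4→4, 7→4.
So the longest decreasing subsequence has length 4, e.g. 22, 21, 11, 4.

4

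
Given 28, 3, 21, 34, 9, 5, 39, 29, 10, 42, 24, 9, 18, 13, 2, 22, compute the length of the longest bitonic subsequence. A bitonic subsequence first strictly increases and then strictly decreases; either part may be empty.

9

Let inc[i] be the LIS ending at i and dec[i] the longest strictly decreasing subsequence starting at i. inc = [1, 1, 2, 3, 2, 2, 4, 3, 3, 5, 4, 3, 4, 4, 1, 5], dec = [5, 2, 4, 6, 3, 2, 6, 5, 3, 5, 4, 2, 3, 2, 1, 1].
max_i inc[i]+dec[i]−1 = 9, with one witness 3, 21, 34, 39, 29, 24, 18, 13, 2.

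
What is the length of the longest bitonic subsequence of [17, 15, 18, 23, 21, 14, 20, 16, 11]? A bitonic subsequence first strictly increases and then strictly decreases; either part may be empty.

7

One longest bitonic subsequence is 17, 18, 23, 21, 20, 16, 11 (positions 1,3,4,5,7,8,9): it rises to 23 then falls. Length 7 is optimal.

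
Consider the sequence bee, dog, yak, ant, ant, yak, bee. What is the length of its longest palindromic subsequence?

6

One longest palindromic subsequence is bee yak ant ant yak bee (positions 1,3,4,5,6,7); it reads the same forward and backward, and the interval DP gives dp[1][7] = 6.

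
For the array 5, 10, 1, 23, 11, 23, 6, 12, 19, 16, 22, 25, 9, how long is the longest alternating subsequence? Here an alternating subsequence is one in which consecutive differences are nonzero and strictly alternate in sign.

A longest alternating subsequence is 5, 10, 1, 23, 11, 23, 6, 19, 16, 22, 9 (positions 1,2,3,4,5,6,7,9,10,11,13); its 10 consecutive differences strictly alternate in sign, and length 11 is optimal.

11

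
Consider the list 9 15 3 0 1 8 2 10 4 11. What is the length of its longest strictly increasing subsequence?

Scanning left to right, the best length ending at each element is: 9→1, 15→2, 3→1, 0→1, 1→2, 8→3, 2→3, 10→4, 4→4, 11→5.
So the longest increasing subsequence has length 5, e.g. 0, 1, 8, 10, 11.

5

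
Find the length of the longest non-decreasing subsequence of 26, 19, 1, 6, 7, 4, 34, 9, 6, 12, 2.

One longest non-decreasing subsequence is 1, 6, 7, 9, 12 (positions 3,4,5,8,10), of length 5; no longer one exists.

5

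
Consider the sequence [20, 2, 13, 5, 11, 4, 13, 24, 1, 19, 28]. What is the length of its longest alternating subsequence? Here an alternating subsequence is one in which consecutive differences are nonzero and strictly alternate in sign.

9

Track the best alternating length ending on an up-step vs a down-step at each position: up/down = 1/1, 1/2, 3/2, 3/4, 5/4, 3/6, 7/2, 7/1, 1/8, 9/8, 9/1.
The maximum over both is 9; one such subsequence is 20, 2, 13, 5, 11, 4, 13, 1, 19.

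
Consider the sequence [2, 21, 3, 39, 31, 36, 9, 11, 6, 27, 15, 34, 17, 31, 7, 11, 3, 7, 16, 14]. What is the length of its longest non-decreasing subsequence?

7

Scanning left to right, the best length ending at each element is: 2→1, 21→2, 3→2, 39→3, 31→3, 36→4, 9→3, 11→4, 6→3, 27→5, 15→5, 34→6, 17→6, 31→7, 7→4, 11→5, 3→3, 7→5, 16→6, 14→6.
So the longest non-decreasing subsequence has length 7, e.g. 2, 3, 9, 11, 15, 17, 31.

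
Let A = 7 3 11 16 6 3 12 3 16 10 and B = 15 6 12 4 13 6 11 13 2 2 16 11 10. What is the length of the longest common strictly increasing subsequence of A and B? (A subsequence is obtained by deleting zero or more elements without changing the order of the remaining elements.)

3

For each value that appears in both, track the longest common increasing run ending there.
The best achievable length is 3; one witness is 6, 12, 16 (A-positions 5,7,9, B-positions 2,3,11).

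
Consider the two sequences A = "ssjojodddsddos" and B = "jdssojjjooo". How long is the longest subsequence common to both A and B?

A longest common subsequence is ssjooo (length 6); the LCS DP confirms no longer common subsequence exists.

6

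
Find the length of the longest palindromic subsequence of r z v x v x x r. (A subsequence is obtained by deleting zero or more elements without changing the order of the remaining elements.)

Using dp[i][j] = 2 + dp[i+1][j−1] if the ends match, else max(dp[i+1][j], dp[i][j−1]):
dp[1][8] = 5. A witness is rxxxr at positions 1,4,6,7,8.

5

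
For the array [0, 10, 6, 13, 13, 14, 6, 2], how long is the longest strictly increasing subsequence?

4

Let dp[i] be the longest increasing subsequence ending at position i. Then dp = [1, 2, 2, 3, 3, 4, 2, 2].
The maximum is 4; one witness is 0, 10, 13, 14 at positions 1,2,4,6.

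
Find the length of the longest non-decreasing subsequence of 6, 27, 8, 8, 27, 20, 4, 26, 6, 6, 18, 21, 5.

Scanning left to right, the best length ending at each element is: 6→1, 27→2, 8→2, 8→3, 27→4, 20→4, 4→1, 26→5, 6→2, 6→3, 18→4, 21→5, 5→2.
So the longest non-decreasing subsequence has length 5, e.g. 6, 8, 8, 20, 26.

5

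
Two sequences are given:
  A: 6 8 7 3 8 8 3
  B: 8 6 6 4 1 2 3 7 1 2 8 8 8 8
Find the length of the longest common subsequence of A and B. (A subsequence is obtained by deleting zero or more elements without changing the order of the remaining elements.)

Backtracking the LCS table gives one alignment: 6 (A1,B3) → 8 (A2,B12) → 8 (A5,B13) → 8 (A6,B14).
So the longest common subsequence has length 4.

4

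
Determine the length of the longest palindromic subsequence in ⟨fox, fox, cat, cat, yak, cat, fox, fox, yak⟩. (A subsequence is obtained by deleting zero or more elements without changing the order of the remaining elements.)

7

One longest palindromic subsequence is fox fox cat yak cat fox fox (positions 1,2,3,5,6,7,8); it reads the same forward and backward, and the interval DP gives dp[1][9] = 7.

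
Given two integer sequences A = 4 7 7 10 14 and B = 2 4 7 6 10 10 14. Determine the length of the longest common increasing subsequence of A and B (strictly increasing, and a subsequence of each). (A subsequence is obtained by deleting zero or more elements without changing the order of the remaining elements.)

For each value that appears in both, track the longest common increasing run ending there.
The best achievable length is 4; one witness is 4, 7, 10, 14 (A-positions 1,2,4,5, B-positions 2,3,5,7).

4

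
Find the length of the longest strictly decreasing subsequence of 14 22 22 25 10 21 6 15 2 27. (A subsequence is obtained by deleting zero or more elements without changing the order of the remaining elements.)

Let dp[i] be the longest decreasing subsequence ending at position i. Then dp = [1, 1, 1, 1, 2, 2, 3, 3, 4, 1].
The maximum is 4; one witness is 14, 10, 6, 2 at positions 1,5,7,9.

4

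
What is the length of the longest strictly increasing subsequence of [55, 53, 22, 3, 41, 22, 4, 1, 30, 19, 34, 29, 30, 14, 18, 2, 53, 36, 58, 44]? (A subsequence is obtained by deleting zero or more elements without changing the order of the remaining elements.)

Scanning left to right, the best length ending at each element is: 55→1, 53→1, 22→1, 3→1, 41→2, 22→2, 4→2, 1→1, 30→3, 19→3, 34→4, 29→4, 30→5, 14→3, 18→4, 2→2, 53→6, 36→6, 58→7, 44→7.
So the longest increasing subsequence has length 7, e.g. 3, 4, 19, 29, 30, 53, 58.

7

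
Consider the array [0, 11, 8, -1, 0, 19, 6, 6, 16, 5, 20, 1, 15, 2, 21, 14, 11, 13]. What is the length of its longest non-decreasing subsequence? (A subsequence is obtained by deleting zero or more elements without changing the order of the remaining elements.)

7

One longest non-decreasing subsequence is 0, 0, 6, 6, 16, 20, 21 (positions 1,5,7,8,9,11,15), of length 7; no longer one exists.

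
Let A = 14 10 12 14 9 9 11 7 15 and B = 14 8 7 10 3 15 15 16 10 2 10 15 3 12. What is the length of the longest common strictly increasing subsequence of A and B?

2

A longest common strictly increasing subsequence is 14, 15 (length 2); it appears in order in both A and B, and no longer such subsequence exists.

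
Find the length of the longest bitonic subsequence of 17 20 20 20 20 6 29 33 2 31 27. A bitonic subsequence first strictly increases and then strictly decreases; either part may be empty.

Let inc[i] be the LIS ending at i and dec[i] the longest strictly decreasing subsequence starting at i. inc = [1, 2, 2, 2, 2, 1, 3, 4, 1, 4, 3], dec = [3, 3, 3, 3, 3, 2, 2, 3, 1, 2, 1].
max_i inc[i]+dec[i]−1 = 6, with one witness 17, 20, 29, 33, 31, 27.

6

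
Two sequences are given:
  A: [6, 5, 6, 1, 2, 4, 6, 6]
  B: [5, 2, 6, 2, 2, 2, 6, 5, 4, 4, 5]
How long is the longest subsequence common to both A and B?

Backtracking the LCS table gives one alignment: 5 (A2,B1) → 6 (A3,B3) → 2 (A5,B6) → 4 (A6,B10).
So the longest common subsequence has length 4.

4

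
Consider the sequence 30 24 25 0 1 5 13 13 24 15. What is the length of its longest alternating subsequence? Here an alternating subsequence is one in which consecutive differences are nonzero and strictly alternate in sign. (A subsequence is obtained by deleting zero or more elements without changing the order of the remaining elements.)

6

Track the best alternating length ending on an up-step vs a down-step at each position: up/down = 1/1, 1/2, 3/2, 1/4, 5/4, 5/4, 5/4, 5/4, 5/4, 5/6.
The maximum over both is 6; one such subsequence is 30, 24, 25, 0, 24, 15.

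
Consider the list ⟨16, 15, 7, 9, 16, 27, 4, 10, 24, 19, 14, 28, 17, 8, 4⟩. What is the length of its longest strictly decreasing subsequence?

6

Scanning left to right, the best length ending at each element is: 16→1, 15→2, 7→3, 9→3, 16→1, 27→1, 4→4, 10→3, 24→2, 19→3, 14→4, 28→1, 17→4, 8→5, 4→6.
So the longest decreasing subsequence has length 6, e.g. 27, 24, 19, 14, 8, 4.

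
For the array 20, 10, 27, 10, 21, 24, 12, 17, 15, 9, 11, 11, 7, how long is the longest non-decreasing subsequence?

Let dp[i] be the longest non-decreasing subsequence ending at position i. Then dp = [1, 1, 2, 2, 3, 4, 3, 4, 4, 1, 3, 4, 1].
The maximum is 4; one witness is 10, 10, 21, 24 at positions 2,4,5,6.

4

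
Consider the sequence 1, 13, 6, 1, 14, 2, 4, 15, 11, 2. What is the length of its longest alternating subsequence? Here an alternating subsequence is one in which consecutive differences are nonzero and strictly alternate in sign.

Track the best alternating length ending on an up-step vs a down-step at each position: up/down = 1/1, 2/1, 2/3, 1/3, 4/1, 4/5, 6/5, 6/1, 6/7, 4/7.
The maximum over both is 7; one such subsequence is 1, 13, 6, 14, 2, 15, 11.

7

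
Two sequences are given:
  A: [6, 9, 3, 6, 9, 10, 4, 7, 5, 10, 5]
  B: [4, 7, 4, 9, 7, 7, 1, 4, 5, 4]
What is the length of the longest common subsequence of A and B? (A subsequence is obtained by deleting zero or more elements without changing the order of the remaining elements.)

3

Backtracking the LCS table gives one alignment: 9 (A2,B4) → 4 (A7,B8) → 5 (A9,B9).
So the longest common subsequence has length 3.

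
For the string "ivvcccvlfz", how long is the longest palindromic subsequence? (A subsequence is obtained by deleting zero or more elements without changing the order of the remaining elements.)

5

Using dp[i][j] = 2 + dp[i+1][j−1] if the ends match, else max(dp[i+1][j], dp[i][j−1]):
dp[1][10] = 5. A witness is vcccv at positions 3,4,5,6,7.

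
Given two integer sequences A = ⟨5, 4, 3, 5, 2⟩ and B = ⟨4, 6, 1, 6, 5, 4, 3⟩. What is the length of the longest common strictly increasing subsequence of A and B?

A longest common strictly increasing subsequence is 4, 5 (length 2); it appears in order in both A and B, and no longer such subsequence exists.

2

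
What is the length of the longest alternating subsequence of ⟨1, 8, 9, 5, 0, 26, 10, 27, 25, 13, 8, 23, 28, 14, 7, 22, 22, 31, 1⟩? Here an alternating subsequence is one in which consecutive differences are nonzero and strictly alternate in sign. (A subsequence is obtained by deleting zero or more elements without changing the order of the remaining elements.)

A longest alternating subsequence is 1, 8, 5, 26, 10, 27, 13, 23, 14, 22, 1 (positions 1,2,4,6,7,8,10,12,14,16,19); its 10 consecutive differences strictly alternate in sign, and length 11 is optimal.

11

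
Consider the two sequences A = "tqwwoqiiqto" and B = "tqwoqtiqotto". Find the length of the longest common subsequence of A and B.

Backtracking the LCS table gives one alignment: t (A1,B1) → q (A2,B2) → w (A4,B3) → o (A5,B4) → q (A6,B5) → i (A8,B7) → q (A9,B8) → t (A10,B11) → o (A11,B12).
So the longest common subsequence has length 9.

9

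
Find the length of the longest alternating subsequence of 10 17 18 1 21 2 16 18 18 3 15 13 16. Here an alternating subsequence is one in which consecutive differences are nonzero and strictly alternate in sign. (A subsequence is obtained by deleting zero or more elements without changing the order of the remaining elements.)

A longest alternating subsequence is 10, 17, 1, 21, 2, 16, 3, 15, 13, 16 (positions 1,2,4,5,6,7,10,11,12,13); its 9 consecutive differences strictly alternate in sign, and length 10 is optimal.

10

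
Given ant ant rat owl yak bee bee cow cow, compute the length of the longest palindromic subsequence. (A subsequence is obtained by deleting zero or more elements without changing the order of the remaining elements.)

2

One longest palindromic subsequence is cow cow (positions 8,9); it reads the same forward and backward, and the interval DP gives dp[1][9] = 2.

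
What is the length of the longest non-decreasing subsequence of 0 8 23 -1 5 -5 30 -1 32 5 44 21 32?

6

One longest non-decreasing subsequence is 0, 8, 23, 30, 32, 44 (positions 1,2,3,7,9,11), of length 6; no longer one exists.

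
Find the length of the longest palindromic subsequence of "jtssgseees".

One longest palindromic subsequence is seees (positions 3,7,8,9,10); it reads the same forward and backward, and the interval DP gives dp[1][10] = 5.

5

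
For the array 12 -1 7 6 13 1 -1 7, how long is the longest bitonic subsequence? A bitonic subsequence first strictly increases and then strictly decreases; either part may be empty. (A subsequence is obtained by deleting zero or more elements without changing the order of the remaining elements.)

One longest bitonic subsequence is 12, 7, 6, 1, -1 (positions 1,3,4,6,7): it rises to 12 then falls. Length 5 is optimal.

5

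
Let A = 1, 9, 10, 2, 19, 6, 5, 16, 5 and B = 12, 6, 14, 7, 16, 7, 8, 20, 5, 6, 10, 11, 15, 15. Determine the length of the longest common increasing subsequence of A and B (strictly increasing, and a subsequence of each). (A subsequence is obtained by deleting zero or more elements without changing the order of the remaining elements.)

2

A longest common strictly increasing subsequence is 6, 16 (length 2); it appears in order in both A and B, and no longer such subsequence exists.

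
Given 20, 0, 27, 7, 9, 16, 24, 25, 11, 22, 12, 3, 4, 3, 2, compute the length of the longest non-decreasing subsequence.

6

One longest non-decreasing subsequence is 0, 7, 9, 16, 24, 25 (positions 2,4,5,6,7,8), of length 6; no longer one exists.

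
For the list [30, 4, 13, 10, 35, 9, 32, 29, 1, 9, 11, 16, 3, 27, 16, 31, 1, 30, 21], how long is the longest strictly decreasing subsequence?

6

Scanning left to right, the best length ending at each element is: 30→1, 4→2, 13→2, 10→3, 35→1, 9→4, 32→2, 29→3, 1→5, 9→4, 11→4, 16→4, 3→5, 27→4, 16→5, 31→3, 1→6, 30→4, 21→5.
So the longest decreasing subsequence has length 6, e.g. 30, 13, 10, 9, 3, 1.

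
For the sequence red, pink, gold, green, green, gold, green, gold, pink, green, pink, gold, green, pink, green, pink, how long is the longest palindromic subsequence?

11

One longest palindromic subsequence is pink green green gold pink green pink gold green green pink (positions 2,4,7,8,9,10,11,12,13,15,16); it reads the same forward and backward, and the interval DP gives dp[1][16] = 11.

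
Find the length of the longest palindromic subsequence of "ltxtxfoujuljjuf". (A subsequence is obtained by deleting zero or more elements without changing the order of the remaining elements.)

7

One longest palindromic subsequence is fujjjuf (positions 6,8,9,12,13,14,15); it reads the same forward and backward, and the interval DP gives dp[1][15] = 7.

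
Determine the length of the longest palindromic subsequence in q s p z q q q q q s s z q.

9

Using dp[i][j] = 2 + dp[i+1][j−1] if the ends match, else max(dp[i+1][j], dp[i][j−1]):
dp[1][13] = 9. A witness is qzqqqqqzq at positions 1,4,5,6,7,8,9,12,13.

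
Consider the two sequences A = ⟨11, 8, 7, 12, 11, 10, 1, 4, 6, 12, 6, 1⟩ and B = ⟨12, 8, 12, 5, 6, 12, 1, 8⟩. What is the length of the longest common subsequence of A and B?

5

Backtracking the LCS table gives one alignment: 8 (A2,B2) → 12 (A4,B3) → 6 (A9,B5) → 12 (A10,B6) → 1 (A12,B7).
So the longest common subsequence has length 5.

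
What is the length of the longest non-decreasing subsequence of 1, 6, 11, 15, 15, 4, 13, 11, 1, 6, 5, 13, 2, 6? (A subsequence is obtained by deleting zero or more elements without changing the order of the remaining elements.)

5

Let dp[i] be the longest non-decreasing subsequence ending at position i. Then dp = [1, 2, 3, 4, 5, 2, 4, 4, 2, 3, 3, 5, 3, 4].
The maximum is 5; one witness is 1, 6, 11, 15, 15 at positions 1,2,3,4,5.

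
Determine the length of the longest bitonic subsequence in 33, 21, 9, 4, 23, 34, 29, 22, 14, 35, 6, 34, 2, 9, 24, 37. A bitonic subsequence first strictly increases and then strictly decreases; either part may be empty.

One longest bitonic subsequence is 21, 23, 34, 29, 22, 14, 6, 2 (positions 2,5,6,7,8,9,11,13): it rises to 34 then falls. Length 8 is optimal.

8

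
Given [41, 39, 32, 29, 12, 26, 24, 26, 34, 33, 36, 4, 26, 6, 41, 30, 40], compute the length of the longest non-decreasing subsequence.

Let dp[i] be the longest non-decreasing subsequence ending at position i. Then dp = [1, 1, 1, 1, 1, 2, 2, 3, 4, 4, 5, 1, 4, 2, 6, 5, 6].
The maximum is 6; one witness is 12, 26, 26, 34, 36, 41 at positions 5,6,8,9,11,15.

6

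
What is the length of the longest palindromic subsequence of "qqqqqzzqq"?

Using dp[i][j] = 2 + dp[i+1][j−1] if the ends match, else max(dp[i+1][j], dp[i][j−1]):
dp[1][9] = 7. A witness is qqqqqqq at positions 1,2,3,4,5,8,9.

7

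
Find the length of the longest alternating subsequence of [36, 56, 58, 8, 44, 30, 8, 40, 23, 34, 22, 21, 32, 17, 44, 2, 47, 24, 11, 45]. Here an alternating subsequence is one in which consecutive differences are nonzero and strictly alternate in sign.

16

Track the best alternating length ending on an up-step vs a down-step at each position: up/down = 1/1, 2/1, 2/1, 1/3, 4/3, 4/5, 1/5, 6/5, 6/7, 8/7, 6/9, 6/9, 10/9, 6/11, 12/3, 1/13, 14/3, 14/15, 14/15, 16/15.
The maximum over both is 16; one such subsequence is 36, 56, 8, 44, 30, 40, 23, 34, 22, 32, 17, 44, 2, 47, 24, 45.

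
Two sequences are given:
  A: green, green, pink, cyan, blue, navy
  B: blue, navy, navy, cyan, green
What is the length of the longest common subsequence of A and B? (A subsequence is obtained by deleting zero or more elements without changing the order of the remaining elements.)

2

A longest common subsequence is blue, navy (length 2); the LCS DP confirms no longer common subsequence exists.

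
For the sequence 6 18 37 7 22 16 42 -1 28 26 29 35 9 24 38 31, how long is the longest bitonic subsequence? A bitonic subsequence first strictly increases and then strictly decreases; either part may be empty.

Let inc[i] be the LIS ending at i and dec[i] the longest strictly decreasing subsequence starting at i. inc = [1, 2, 3, 2, 3, 3, 4, 1, 4, 4, 5, 6, 3, 4, 7, 6], dec = [2, 3, 4, 2, 3, 2, 4, 1, 3, 2, 2, 2, 1, 1, 2, 1].
max_i inc[i]+dec[i]−1 = 8, with one witness 6, 18, 22, 28, 29, 35, 38, 31.

8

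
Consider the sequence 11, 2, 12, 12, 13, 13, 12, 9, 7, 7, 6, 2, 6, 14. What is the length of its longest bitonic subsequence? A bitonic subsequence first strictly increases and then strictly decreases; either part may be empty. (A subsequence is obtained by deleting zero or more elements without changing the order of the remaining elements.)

Let inc[i] be the LIS ending at i and dec[i] the longest strictly decreasing subsequence starting at i. inc = [1, 1, 2, 2, 3, 3, 2, 2, 2, 2, 2, 1, 2, 4], dec = [5, 1, 5, 5, 6, 6, 5, 4, 3, 3, 2, 1, 1, 1].
max_i inc[i]+dec[i]−1 = 8, with one witness 11, 12, 13, 12, 9, 7, 6, 2.

8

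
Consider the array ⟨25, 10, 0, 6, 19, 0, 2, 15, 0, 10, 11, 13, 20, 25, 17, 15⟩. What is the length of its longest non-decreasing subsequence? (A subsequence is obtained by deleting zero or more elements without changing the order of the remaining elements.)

8

Scanning left to right, the best length ending at each element is: 25→1, 10→1, 0→1, 6→2, 19→3, 0→2, 2→3, 15→4, 0→3, 10→4, 11→5, 13→6, 20→7, 25→8, 17→7, 15→7.
So the longest non-decreasing subsequence has length 8, e.g. 0, 0, 2, 10, 11, 13, 20, 25.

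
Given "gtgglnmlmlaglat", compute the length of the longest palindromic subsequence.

One longest palindromic subsequence is tglmlmlgt (positions 2,4,5,7,8,9,10,12,15); it reads the same forward and backward, and the interval DP gives dp[1][15] = 9.

9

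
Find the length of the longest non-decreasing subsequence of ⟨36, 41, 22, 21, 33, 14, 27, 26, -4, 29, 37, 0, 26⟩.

Scanning left to right, the best length ending at each element is: 36→1, 41→2, 22→1, 21→1, 33→2, 14→1, 27→2, 26→2, -4→1, 29→3, 37→4, 0→2, 26→3.
So the longest non-decreasing subsequence has length 4, e.g. 22, 27, 29, 37.

4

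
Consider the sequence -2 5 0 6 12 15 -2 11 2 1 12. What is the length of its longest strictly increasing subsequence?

5

Let dp[i] be the longest increasing subsequence ending at position i. Then dp = [1, 2, 2, 3, 4, 5, 1, 4, 3, 3, 5].
The maximum is 5; one witness is -2, 5, 6, 12, 15 at positions 1,2,4,5,6.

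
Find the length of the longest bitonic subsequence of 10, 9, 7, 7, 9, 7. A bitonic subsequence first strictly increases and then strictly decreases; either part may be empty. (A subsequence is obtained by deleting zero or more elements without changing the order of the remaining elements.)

One longest bitonic subsequence is 10, 9, 7 (positions 1,5,6): it rises to 10 then falls. Length 3 is optimal.

3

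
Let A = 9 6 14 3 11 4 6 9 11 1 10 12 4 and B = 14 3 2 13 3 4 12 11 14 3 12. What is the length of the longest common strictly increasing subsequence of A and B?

4

A longest common strictly increasing subsequence is 3, 4, 11, 12 (length 4); it appears in order in both A and B, and no longer such subsequence exists.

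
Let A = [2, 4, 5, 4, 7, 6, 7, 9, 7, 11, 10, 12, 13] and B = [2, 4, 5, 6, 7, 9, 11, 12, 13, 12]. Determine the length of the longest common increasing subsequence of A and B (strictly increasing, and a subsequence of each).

9

For each value that appears in both, track the longest common increasing run ending there.
The best achievable length is 9; one witness is 2, 4, 5, 6, 7, 9, 11, 12, 13 (A-positions 1,2,3,6,7,8,10,12,13, B-positions 1,2,3,4,5,6,7,8,9).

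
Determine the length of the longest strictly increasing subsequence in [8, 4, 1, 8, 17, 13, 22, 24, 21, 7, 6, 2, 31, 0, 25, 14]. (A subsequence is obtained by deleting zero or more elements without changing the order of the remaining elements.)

6

Scanning left to right, the best length ending at each element is: 8→1, 4→1, 1→1, 8→2, 17→3, 13→3, 22→4, 24→5, 21→4, 7→2, 6→2, 2→2, 31→6, 0→1, 25→6, 14→4.
So the longest increasing subsequence has length 6, e.g. 4, 8, 17, 22, 24, 31.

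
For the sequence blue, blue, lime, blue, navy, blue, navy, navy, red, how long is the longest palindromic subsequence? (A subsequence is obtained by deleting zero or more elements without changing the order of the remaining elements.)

One longest palindromic subsequence is blue blue lime blue blue (positions 1,2,3,4,6); it reads the same forward and backward, and the interval DP gives dp[1][9] = 5.

5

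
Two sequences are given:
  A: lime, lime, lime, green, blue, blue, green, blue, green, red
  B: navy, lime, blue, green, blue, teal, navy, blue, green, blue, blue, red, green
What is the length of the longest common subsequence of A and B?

A longest common subsequence is lime, green, blue, blue, green, blue, green (length 7); the LCS DP confirms no longer common subsequence exists.

7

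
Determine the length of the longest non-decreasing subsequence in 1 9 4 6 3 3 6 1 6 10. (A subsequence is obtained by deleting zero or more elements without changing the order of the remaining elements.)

6

Scanning left to right, the best length ending at each element is: 1→1, 9→2, 4→2, 6→3, 3→2, 3→3, 6→4, 1→2, 6→5, 10→6.
So the longest non-decreasing subsequence has length 6, e.g. 1, 4, 6, 6, 6, 10.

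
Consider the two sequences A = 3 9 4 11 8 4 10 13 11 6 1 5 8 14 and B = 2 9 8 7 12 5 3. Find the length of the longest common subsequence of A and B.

A longest common subsequence is 9, 8, 5 (length 3); the LCS DP confirms no longer common subsequence exists.

3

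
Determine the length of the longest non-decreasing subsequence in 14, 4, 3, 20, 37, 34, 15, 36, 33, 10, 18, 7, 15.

Let dp[i] be the longest non-decreasing subsequence ending at position i. Then dp = [1, 1, 1, 2, 3, 3, 2, 4, 3, 2, 3, 2, 3].
The maximum is 4; one witness is 14, 20, 34, 36 at positions 1,4,6,8.

4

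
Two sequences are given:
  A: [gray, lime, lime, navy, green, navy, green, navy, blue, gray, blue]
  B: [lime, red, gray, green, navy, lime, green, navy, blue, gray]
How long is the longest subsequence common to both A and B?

A longest common subsequence is gray, green, navy, green, navy, blue, gray (length 7); the LCS DP confirms no longer common subsequence exists.

7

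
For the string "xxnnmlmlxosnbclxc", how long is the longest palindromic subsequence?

Using dp[i][j] = 2 + dp[i+1][j−1] if the ends match, else max(dp[i+1][j], dp[i][j−1]):
dp[1][17] = 7. A witness is xnlmlnx at positions 2,4,6,7,8,12,16.

7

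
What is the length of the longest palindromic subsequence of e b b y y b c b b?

6

One longest palindromic subsequence is bbyybb (positions 2,3,4,5,8,9); it reads the same forward and backward, and the interval DP gives dp[1][9] = 6.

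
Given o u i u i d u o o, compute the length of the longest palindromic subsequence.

7

Using dp[i][j] = 2 + dp[i+1][j−1] if the ends match, else max(dp[i+1][j], dp[i][j−1]):
dp[1][9] = 7. A witness is ouiuiuo at positions 1,2,3,4,5,7,9.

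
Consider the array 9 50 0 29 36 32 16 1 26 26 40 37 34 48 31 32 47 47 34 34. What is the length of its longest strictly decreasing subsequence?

Scanning left to right, the best length ending at each element is: 9→1, 50→1, 0→2, 29→2, 36→2, 32→3, 16→4, 1→5, 26→4, 26→4, 40→2, 37→3, 34→4, 48→2, 31→5, 32→5, 47→3, 47→3, 34→4, 34→4.
So the longest decreasing subsequence has length 5, e.g. 50, 36, 32, 16, 1.

5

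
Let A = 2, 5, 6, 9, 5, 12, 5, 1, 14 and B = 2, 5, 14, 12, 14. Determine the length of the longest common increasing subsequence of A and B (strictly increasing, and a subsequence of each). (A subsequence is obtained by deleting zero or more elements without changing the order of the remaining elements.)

4

For each value that appears in both, track the longest common increasing run ending there.
The best achievable length is 4; one witness is 2, 5, 12, 14 (A-positions 1,2,6,9, B-positions 1,2,4,5).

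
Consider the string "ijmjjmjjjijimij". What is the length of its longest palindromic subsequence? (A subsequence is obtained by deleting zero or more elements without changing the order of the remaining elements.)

10

One longest palindromic subsequence is jmjjjjjjmj (positions 2,3,4,5,7,8,9,11,13,15); it reads the same forward and backward, and the interval DP gives dp[1][15] = 10.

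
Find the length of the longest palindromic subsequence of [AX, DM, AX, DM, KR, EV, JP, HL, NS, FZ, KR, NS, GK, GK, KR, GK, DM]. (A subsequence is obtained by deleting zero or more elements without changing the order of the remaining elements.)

Using dp[i][j] = 2 + dp[i+1][j−1] if the ends match, else max(dp[i+1][j], dp[i][j−1]):
dp[1][17] = 7. A witness is DM KR NS KR NS KR DM at positions 2,5,9,11,12,15,17.

7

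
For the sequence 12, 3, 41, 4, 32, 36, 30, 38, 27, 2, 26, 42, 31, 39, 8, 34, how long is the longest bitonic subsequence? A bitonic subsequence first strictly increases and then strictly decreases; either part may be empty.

One longest bitonic subsequence is 3, 4, 32, 36, 30, 27, 26, 8 (positions 2,4,5,6,7,9,11,15): it rises to 36 then falls. Length 8 is optimal.

8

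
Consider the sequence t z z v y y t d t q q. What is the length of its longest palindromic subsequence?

One longest palindromic subsequence is tyyt (positions 1,5,6,9); it reads the same forward and backward, and the interval DP gives dp[1][11] = 4.

4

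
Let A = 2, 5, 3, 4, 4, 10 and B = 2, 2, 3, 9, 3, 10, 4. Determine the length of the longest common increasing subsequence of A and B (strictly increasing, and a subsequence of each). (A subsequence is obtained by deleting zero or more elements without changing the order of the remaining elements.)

A longest common strictly increasing subsequence is 2, 3, 10 (length 3); it appears in order in both A and B, and no longer such subsequence exists.

3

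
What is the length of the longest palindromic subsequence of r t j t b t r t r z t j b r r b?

Using dp[i][j] = 2 + dp[i+1][j−1] if the ends match, else max(dp[i+1][j], dp[i][j−1]):
dp[1][16] = 9. A witness is rbtrtrtbr at positions 1,5,6,7,8,9,11,13,15.

9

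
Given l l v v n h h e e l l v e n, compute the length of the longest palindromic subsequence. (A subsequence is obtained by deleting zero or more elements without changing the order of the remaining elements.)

6

Using dp[i][j] = 2 + dp[i+1][j−1] if the ends match, else max(dp[i+1][j], dp[i][j−1]):
dp[1][14] = 6. A witness is nellen at positions 5,8,10,11,13,14.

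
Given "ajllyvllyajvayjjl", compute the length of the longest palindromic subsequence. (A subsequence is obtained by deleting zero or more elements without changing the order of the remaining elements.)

Using dp[i][j] = 2 + dp[i+1][j−1] if the ends match, else max(dp[i+1][j], dp[i][j−1]):
dp[1][17] = 9. A witness is ajllvllja at positions 1,2,3,4,6,7,8,11,13.

9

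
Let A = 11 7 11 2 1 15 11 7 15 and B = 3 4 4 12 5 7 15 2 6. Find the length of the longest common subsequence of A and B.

Backtracking the LCS table gives one alignment: 7 (A2,B6) → 2 (A4,B8).
So the longest common subsequence has length 2.

2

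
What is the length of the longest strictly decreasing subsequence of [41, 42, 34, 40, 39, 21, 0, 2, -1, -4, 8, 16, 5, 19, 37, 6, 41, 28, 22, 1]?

Scanning left to right, the best length ending at each element is: 41→1, 42→1, 34→2, 40→2, 39→3, 21→4, 0→5, 2→5, -1→6, -4→7, 8→5, 16→5, 5→6, 19→5, 37→4, 6→6, 41→2, 28→5, 22→6, 1→7.
So the longest decreasing subsequence has length 7, e.g. 41, 40, 39, 21, 0, -1, -4.

7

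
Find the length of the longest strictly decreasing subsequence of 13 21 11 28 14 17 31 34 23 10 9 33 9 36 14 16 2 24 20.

One longest decreasing subsequence is 13, 11, 10, 9, 2 (positions 1,3,10,11,17), of length 5; no longer one exists.

5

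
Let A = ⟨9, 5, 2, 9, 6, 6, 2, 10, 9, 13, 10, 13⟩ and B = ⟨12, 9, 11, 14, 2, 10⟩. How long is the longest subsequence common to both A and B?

A longest common subsequence is 9, 2, 10 (length 3); the LCS DP confirms no longer common subsequence exists.

3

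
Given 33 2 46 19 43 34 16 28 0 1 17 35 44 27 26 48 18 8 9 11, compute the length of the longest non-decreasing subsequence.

6

Let dp[i] be the longest non-decreasing subsequence ending at position i. Then dp = [1, 1, 2, 2, 3, 3, 2, 3, 1, 2, 3, 4, 5, 4, 4, 6, 4, 3, 4, 5].
The maximum is 6; one witness is 2, 19, 34, 35, 44, 48 at positions 2,4,6,12,13,16.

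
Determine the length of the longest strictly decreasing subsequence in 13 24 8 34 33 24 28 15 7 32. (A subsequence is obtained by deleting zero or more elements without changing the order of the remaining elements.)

5

Let dp[i] be the longest decreasing subsequence ending at position i. Then dp = [1, 1, 2, 1, 2, 3, 3, 4, 5, 3].
The maximum is 5; one witness is 34, 33, 24, 15, 7 at positions 4,5,6,8,9.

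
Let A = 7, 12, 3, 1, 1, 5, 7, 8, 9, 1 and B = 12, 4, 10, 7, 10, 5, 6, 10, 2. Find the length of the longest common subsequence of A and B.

Backtracking the LCS table gives one alignment: 7 (A1,B4) → 5 (A6,B6).
So the longest common subsequence has length 2.

2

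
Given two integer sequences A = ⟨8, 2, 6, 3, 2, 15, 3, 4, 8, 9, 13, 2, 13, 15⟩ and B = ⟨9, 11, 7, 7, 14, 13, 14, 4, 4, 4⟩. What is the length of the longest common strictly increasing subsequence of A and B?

2

A longest common strictly increasing subsequence is 9, 13 (length 2); it appears in order in both A and B, and no longer such subsequence exists.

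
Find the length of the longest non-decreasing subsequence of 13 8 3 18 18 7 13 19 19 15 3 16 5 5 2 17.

Let dp[i] be the longest non-decreasing subsequence ending at position i. Then dp = [1, 1, 1, 2, 3, 2, 3, 4, 5, 4, 2, 5, 3, 4, 1, 6].
The maximum is 6; one witness is 3, 7, 13, 15, 16, 17 at positions 3,6,7,10,12,16.

6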